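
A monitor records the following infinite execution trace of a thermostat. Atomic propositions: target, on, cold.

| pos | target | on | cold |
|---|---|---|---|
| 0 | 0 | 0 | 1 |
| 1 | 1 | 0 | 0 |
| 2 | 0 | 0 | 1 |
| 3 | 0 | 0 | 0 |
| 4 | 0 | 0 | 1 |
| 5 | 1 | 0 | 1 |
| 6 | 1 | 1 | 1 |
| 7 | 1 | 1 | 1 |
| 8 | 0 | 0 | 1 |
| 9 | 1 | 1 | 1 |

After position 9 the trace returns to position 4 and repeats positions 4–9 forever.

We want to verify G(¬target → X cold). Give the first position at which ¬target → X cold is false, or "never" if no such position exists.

0

At position 0 the labels are {cold} and the next position 1 has {target}, so ¬target → X cold is false there. This is the first violation.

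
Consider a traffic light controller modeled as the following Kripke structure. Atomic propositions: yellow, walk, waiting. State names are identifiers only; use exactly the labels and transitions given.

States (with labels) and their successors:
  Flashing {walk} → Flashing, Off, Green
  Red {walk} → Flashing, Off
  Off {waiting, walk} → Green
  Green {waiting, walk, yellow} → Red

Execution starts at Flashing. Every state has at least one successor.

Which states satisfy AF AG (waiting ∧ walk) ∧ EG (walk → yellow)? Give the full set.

States satisfying AG (waiting ∧ walk): ∅.
States satisfying AF AG (waiting ∧ walk): ∅.
States satisfying walk → yellow: {Green}.
States satisfying EG (walk → yellow): ∅.
States satisfying AF AG (waiting ∧ walk) ∧ EG (walk → yellow): ∅.

none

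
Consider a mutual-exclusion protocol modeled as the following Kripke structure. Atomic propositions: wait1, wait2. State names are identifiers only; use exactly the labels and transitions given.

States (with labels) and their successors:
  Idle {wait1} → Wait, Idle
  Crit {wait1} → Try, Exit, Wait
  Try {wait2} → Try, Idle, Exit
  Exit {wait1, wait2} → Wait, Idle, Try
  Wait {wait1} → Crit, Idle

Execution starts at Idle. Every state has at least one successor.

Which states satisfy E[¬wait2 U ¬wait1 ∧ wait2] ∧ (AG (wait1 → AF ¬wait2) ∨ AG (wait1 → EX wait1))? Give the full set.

States satisfying ¬wait2: {Idle, Crit, Wait}.
States satisfying ¬wait1 ∧ wait2: {Try}.
States satisfying E[¬wait2 U ¬wait1 ∧ wait2]: {Idle, Crit, Try, Wait}.
States satisfying wait1 → AF ¬wait2: {Idle, Crit, Try, Wait}.
States satisfying AG (wait1 → AF ¬wait2): ∅.
States satisfying wait1 → EX wait1: {Idle, Crit, Try, Exit, Wait}.
States satisfying AG (wait1 → EX wait1): {Idle, Crit, Try, Exit, Wait}.
States satisfying AG (wait1 → AF ¬wait2) ∨ AG (wait1 → EX wait1): {Idle, Crit, Try, Exit, Wait}.
States satisfying E[¬wait2 U ¬wait1 ∧ wait2] ∧ (AG (wait1 → AF ¬wait2) ∨ AG (wait1 → EX wait1)): {Idle, Crit, Try, Wait}.

{Idle, Crit, Try, Wait}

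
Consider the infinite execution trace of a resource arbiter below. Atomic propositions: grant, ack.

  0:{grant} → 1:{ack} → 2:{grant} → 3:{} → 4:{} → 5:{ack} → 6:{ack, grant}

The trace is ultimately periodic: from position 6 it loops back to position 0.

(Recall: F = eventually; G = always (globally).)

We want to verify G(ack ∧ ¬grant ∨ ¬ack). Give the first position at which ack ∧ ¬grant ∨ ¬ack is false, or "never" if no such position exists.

Check ack ∧ ¬grant ∨ ¬ack at each position in order: 0 ✓, 1 ✓, 2 ✓, 3 ✓, 4 ✓, 5 ✓.
At position 6 the labels are {ack, grant}, so ack ∧ ¬grant ∨ ¬ack is false there. This is the first violation.

6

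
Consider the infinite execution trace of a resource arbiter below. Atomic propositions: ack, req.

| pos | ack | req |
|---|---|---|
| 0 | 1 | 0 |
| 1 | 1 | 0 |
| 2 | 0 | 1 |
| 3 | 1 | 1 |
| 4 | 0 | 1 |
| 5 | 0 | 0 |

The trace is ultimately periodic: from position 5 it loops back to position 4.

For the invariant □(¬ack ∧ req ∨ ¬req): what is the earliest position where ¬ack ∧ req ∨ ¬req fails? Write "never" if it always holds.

Check ¬ack ∧ req ∨ ¬req at each position in order: 0 ✓, 1 ✓, 2 ✓.
At position 3 the labels are {ack, req}, so ¬ack ∧ req ∨ ¬req is false there. This is the first violation.

3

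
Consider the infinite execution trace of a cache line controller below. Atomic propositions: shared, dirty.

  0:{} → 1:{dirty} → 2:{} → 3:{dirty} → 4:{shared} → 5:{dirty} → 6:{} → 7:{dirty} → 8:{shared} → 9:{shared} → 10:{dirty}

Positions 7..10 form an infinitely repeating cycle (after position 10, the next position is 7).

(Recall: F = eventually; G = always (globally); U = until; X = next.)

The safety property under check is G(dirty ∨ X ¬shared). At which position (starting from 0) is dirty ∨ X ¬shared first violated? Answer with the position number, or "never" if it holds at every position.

8

Check dirty ∨ X ¬shared at each position in order: 0 ✓, 1 ✓, 2 ✓, 3 ✓, 4 ✓, 5 ✓, 6 ✓, 7 ✓.
At position 8 the labels are {shared} and the next position 9 has {shared}, so dirty ∨ X ¬shared is false there. This is the first violation.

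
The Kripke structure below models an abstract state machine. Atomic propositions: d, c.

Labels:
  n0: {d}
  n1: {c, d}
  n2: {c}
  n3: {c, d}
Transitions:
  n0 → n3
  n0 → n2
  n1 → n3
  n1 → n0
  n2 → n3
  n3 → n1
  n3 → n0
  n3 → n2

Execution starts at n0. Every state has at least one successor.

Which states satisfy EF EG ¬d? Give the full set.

States satisfying EG ¬d: ∅.
States satisfying EF EG ¬d: ∅.

none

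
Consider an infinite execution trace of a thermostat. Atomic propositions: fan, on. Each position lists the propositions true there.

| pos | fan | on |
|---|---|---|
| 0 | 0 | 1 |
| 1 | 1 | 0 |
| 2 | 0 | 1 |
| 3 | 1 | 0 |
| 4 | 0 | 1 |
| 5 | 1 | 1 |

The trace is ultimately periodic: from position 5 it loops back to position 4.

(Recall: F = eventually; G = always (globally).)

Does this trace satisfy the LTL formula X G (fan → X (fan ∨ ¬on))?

The position after 0 is 1; G (fan → X (fan ∨ ¬on)) is false there.

No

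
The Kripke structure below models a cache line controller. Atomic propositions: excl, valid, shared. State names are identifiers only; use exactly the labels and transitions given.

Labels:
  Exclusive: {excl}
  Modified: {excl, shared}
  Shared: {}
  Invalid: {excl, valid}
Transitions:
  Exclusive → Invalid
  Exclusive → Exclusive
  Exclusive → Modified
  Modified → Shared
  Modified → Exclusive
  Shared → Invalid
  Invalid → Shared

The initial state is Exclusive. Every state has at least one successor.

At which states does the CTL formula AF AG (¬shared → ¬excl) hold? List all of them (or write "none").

none

States satisfying AG (¬shared → ¬excl): ∅.
States satisfying AF AG (¬shared → ¬excl): ∅.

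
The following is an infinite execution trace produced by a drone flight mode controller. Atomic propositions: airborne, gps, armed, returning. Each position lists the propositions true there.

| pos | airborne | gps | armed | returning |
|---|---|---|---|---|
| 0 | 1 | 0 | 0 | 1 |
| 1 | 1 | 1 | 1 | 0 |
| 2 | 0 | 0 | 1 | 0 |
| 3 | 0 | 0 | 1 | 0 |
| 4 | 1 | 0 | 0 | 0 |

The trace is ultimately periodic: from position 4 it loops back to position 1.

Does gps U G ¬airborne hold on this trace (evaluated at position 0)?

Does not hold

Walking from position 0: at position 0, G ¬airborne has not yet held and gps fails, so gps U G ¬airborne is false.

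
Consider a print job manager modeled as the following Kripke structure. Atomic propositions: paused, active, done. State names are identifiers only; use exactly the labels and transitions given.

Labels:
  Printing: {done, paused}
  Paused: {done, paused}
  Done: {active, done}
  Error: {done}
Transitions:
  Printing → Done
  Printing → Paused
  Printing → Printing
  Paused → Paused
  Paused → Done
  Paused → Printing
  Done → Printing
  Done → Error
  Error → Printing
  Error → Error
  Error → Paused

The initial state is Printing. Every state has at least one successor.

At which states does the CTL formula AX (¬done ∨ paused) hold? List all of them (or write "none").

States satisfying ¬done ∨ paused: {Printing, Paused}.
States satisfying AX (¬done ∨ paused): ∅.

none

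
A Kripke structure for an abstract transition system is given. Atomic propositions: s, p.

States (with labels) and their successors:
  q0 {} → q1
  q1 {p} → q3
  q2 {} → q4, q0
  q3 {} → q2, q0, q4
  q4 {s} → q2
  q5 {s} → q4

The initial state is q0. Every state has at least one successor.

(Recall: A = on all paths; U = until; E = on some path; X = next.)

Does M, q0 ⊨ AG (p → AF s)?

States satisfying p → AF s: {q0, q2, q3, q4, q5}.
States satisfying AG (p → AF s): ∅.
q1 is reachable from q0 and violates p → AF s, so AG fails at q0.
q0 ∉ Sat(AG (p → AF s)).

Does not hold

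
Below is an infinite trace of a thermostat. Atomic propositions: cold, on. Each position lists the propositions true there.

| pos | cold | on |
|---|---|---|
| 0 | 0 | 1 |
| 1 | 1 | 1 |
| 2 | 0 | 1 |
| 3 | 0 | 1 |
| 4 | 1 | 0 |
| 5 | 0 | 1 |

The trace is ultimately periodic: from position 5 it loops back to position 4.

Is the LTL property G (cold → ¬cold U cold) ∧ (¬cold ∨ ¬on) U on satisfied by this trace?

cold → ¬cold U cold holds at every position 0..5, and those are all positions ever visited, so G (cold → ¬cold U cold) holds.
Positions where cold holds: 1, 4.
Check ¬cold U cold at each: 1→ok, 4→ok.
Walking from position 0: on first holds at position 0, and ¬cold ∨ ¬on holds at every earlier position along the way, so (¬cold ∨ ¬on) U on holds.
At position 0: G (cold → ¬cold U cold) is true; (¬cold ∨ ¬on) U on is true; so G (cold → ¬cold U cold) ∧ (¬cold ∨ ¬on) U on is true.

Satisfied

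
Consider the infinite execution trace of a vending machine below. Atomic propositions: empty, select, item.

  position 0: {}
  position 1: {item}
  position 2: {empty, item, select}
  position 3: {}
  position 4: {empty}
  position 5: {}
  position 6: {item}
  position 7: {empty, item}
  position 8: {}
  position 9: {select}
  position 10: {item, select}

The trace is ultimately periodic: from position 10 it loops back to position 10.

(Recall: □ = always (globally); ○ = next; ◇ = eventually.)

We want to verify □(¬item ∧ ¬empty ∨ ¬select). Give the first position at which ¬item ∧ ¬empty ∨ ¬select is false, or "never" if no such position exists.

2

Check ¬item ∧ ¬empty ∨ ¬select at each position in order: 0 ✓, 1 ✓.
At position 2 the labels are {empty, item, select}, so ¬item ∧ ¬empty ∨ ¬select is false there. This is the first violation.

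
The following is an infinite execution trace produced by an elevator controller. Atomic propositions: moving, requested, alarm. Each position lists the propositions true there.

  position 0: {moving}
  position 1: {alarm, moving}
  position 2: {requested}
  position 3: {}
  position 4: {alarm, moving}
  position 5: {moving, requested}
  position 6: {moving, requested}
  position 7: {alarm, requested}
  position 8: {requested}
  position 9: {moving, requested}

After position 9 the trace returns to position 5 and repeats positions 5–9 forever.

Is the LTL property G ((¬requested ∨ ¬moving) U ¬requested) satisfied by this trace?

(¬requested ∨ ¬moving) U ¬requested must hold at every position from 0 onward. It fails at position 5, so G ((¬requested ∨ ¬moving) U ¬requested) is false.

Violated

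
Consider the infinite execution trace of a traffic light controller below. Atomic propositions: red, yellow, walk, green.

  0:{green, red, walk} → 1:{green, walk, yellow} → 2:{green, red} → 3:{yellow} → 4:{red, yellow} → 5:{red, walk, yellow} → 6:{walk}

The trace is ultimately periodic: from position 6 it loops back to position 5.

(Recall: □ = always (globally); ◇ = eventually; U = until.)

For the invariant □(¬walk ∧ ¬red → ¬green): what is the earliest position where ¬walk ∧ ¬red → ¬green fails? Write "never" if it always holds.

¬walk ∧ ¬red → ¬green holds at every position 0..6, and those are all the positions the trace ever visits, so the invariant □(¬walk ∧ ¬red → ¬green) is never violated.

never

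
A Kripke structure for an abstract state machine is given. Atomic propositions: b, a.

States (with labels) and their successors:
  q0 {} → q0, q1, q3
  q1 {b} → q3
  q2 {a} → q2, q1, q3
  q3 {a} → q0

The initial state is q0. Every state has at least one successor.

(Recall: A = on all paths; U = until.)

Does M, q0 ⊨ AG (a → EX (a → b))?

Satisfied

States satisfying a → EX (a → b): {q0, q1, q2, q3}.
States satisfying AG (a → EX (a → b)): {q0, q1, q2, q3}.
Every state reachable from q0 satisfies a → EX (a → b).
q0 ∈ Sat(AG (a → EX (a → b))).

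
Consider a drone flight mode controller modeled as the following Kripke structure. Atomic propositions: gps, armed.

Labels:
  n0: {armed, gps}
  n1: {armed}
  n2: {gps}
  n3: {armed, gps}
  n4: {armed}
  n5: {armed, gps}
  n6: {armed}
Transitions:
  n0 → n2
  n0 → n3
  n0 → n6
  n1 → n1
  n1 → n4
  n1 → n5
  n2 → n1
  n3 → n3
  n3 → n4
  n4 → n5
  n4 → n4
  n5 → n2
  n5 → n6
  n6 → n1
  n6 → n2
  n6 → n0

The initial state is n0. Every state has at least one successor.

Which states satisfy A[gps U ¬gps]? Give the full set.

States satisfying gps: {n0, n2, n3, n5}.
States satisfying ¬gps: {n1, n4, n6}.
States satisfying A[gps U ¬gps]: {n1, n2, n4, n5, n6}.

{n1, n2, n4, n5, n6}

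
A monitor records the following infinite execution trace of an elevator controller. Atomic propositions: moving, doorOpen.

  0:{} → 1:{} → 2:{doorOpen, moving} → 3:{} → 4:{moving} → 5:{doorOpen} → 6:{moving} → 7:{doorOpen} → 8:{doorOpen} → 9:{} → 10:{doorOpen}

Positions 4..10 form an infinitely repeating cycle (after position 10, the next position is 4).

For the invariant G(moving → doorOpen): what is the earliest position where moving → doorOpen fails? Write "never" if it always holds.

Check moving → doorOpen at each position in order: 0 ✓, 1 ✓, 2 ✓, 3 ✓.
At position 4 the labels are {moving}, so moving → doorOpen is false there. This is the first violation.

4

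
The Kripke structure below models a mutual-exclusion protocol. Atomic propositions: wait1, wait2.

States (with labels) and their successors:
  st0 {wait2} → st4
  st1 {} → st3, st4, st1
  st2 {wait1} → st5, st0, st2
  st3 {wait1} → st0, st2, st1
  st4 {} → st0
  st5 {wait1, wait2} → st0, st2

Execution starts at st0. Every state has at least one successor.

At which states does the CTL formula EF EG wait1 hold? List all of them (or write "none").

States satisfying EG wait1: {st2, st3, st5}.
States satisfying EF EG wait1: {st1, st2, st3, st5}.

{st1, st2, st3, st5}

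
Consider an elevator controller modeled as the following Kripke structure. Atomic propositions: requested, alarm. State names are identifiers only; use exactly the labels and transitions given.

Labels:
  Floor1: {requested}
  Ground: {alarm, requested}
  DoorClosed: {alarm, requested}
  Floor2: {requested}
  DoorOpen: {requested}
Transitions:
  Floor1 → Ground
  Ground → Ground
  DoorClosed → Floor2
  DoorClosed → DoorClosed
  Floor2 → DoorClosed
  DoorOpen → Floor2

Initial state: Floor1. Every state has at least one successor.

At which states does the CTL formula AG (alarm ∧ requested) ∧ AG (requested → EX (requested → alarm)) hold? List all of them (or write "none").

States satisfying alarm ∧ requested: {Ground, DoorClosed}.
States satisfying AG (alarm ∧ requested): {Ground}.
States satisfying requested → EX (requested → alarm): {Floor1, Ground, DoorClosed, Floor2}.
States satisfying AG (requested → EX (requested → alarm)): {Floor1, Ground, DoorClosed, Floor2}.
States satisfying AG (alarm ∧ requested) ∧ AG (requested → EX (requested → alarm)): {Ground}.

{Ground}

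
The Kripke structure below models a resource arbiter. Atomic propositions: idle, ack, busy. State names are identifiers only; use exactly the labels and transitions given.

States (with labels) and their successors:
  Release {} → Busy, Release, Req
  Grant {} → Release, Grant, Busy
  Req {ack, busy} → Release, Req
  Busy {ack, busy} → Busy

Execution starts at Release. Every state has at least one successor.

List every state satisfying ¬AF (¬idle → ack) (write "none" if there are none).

States satisfying ¬idle → ack: {Req, Busy}.
States satisfying AF (¬idle → ack): {Req, Busy}.
States satisfying ¬AF (¬idle → ack): {Release, Grant}.

{Release, Grant}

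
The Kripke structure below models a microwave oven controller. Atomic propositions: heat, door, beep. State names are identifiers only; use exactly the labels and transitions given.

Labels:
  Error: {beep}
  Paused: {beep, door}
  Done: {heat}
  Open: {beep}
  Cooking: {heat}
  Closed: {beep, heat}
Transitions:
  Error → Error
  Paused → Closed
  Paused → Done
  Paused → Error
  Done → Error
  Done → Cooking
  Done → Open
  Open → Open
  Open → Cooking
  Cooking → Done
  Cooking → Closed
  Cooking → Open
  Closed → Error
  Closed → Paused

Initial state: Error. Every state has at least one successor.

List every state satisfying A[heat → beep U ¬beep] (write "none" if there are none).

States satisfying heat → beep: {Error, Paused, Open, Closed}.
States satisfying ¬beep: {Done, Cooking}.
States satisfying A[heat → beep U ¬beep]: {Done, Cooking}.

{Done, Cooking}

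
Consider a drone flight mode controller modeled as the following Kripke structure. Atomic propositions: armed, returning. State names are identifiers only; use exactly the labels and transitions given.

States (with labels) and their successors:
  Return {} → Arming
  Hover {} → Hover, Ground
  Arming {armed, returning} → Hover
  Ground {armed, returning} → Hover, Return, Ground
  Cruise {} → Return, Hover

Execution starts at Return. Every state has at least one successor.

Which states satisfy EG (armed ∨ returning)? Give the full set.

{Ground}

States satisfying armed ∨ returning: {Arming, Ground}.
States satisfying EG (armed ∨ returning): {Ground}.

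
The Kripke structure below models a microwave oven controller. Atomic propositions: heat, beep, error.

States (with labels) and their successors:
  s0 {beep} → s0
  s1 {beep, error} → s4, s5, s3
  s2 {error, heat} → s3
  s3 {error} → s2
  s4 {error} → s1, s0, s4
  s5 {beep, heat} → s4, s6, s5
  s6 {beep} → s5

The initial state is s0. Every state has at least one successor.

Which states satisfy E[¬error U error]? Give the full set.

{s1, s2, s3, s4, s5, s6}

States satisfying ¬error: {s0, s5, s6}.
States satisfying error: {s1, s2, s3, s4}.
States satisfying E[¬error U error]: {s1, s2, s3, s4, s5, s6}.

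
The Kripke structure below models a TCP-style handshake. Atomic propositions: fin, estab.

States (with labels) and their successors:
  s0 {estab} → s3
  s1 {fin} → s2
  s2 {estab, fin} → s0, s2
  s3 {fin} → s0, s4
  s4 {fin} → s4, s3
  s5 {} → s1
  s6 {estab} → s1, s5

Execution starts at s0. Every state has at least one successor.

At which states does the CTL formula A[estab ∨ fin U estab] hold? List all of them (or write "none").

States satisfying estab ∨ fin: {s0, s1, s2, s3, s4, s6}.
States satisfying estab: {s0, s2, s6}.
States satisfying A[estab ∨ fin U estab]: {s0, s1, s2, s6}.

{s0, s1, s2, s6}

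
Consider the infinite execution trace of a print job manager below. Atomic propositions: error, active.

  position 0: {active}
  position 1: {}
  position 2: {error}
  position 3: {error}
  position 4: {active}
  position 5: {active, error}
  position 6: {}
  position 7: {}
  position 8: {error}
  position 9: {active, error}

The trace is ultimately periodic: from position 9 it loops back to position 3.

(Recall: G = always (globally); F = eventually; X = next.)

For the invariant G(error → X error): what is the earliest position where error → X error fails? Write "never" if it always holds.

3

Check error → X error at each position in order: 0 ✓, 1 ✓, 2 ✓.
At position 3 the labels are {error} and the next position 4 has {active}, so error → X error is false there. This is the first violation.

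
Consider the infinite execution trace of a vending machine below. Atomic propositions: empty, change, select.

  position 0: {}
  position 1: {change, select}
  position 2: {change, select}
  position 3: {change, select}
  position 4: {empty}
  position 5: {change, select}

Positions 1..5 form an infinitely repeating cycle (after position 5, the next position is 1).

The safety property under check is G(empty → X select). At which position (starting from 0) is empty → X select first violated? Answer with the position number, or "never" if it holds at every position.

empty → X select holds at every position 0..5, and those are all the positions the trace ever visits, so the invariant G(empty → X select) is never violated.

never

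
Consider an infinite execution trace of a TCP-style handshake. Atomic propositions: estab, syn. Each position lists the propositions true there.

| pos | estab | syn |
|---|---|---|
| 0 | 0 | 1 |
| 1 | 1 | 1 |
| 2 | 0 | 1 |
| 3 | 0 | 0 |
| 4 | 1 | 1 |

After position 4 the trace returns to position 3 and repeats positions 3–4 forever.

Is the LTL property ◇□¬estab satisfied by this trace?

Does not hold

□¬estab is false at every position 0..4, so it never becomes true and ◇□¬estab fails.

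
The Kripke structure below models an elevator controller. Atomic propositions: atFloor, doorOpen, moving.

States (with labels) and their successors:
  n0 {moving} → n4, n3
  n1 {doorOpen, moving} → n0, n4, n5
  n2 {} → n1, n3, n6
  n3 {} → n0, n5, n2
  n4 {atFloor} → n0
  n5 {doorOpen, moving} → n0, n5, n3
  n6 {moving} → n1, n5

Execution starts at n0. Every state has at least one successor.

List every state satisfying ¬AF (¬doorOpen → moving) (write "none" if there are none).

States satisfying ¬doorOpen → moving: {n0, n1, n5, n6}.
States satisfying AF (¬doorOpen → moving): {n0, n1, n4, n5, n6}.
States satisfying ¬AF (¬doorOpen → moving): {n2, n3}.

{n2, n3}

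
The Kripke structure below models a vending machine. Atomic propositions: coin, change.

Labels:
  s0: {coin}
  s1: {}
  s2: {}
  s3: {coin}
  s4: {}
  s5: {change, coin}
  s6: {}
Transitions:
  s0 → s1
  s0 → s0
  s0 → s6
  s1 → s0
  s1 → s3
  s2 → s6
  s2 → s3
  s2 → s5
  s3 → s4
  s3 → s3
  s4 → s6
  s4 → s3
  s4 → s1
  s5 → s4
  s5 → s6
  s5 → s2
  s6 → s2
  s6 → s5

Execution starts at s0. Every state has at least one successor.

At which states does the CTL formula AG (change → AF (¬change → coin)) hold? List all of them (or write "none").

States satisfying change → AF (¬change → coin): {s0, s1, s2, s3, s4, s5, s6}.
States satisfying AG (change → AF (¬change → coin)): {s0, s1, s2, s3, s4, s5, s6}.

{s0, s1, s2, s3, s4, s5, s6}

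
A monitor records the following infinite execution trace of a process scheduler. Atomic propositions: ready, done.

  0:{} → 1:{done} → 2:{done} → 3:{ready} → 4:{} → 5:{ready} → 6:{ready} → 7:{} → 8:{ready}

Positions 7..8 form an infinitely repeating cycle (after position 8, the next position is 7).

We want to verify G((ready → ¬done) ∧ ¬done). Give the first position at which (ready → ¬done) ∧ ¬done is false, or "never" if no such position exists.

1

Check (ready → ¬done) ∧ ¬done at each position in order: 0 ✓.
At position 1 the labels are {done}, so (ready → ¬done) ∧ ¬done is false there. This is the first violation.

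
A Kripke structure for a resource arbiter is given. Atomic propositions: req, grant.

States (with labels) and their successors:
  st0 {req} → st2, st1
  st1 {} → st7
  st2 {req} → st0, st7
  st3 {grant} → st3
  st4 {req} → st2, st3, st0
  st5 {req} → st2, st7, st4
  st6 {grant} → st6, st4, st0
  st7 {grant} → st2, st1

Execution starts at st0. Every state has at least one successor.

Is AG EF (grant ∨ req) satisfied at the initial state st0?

Satisfied

States satisfying EF (grant ∨ req): {st0, st1, st2, st3, st4, st5, st6, st7}.
States satisfying AG EF (grant ∨ req): {st0, st1, st2, st3, st4, st5, st6, st7}.
Every state reachable from st0 satisfies EF (grant ∨ req).
st0 ∈ Sat(AG EF (grant ∨ req)).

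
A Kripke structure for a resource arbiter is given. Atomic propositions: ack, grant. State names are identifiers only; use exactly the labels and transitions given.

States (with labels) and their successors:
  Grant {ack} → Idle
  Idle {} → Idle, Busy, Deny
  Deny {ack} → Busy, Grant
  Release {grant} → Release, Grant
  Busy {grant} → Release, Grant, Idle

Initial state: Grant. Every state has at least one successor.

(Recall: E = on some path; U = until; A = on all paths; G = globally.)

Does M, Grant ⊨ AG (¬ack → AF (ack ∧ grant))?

No

States satisfying ¬ack → AF (ack ∧ grant): {Grant, Deny}.
States satisfying AG (¬ack → AF (ack ∧ grant)): ∅.
Busy is reachable from Grant and violates ¬ack → AF (ack ∧ grant), so AG fails at Grant.
Grant ∉ Sat(AG (¬ack → AF (ack ∧ grant))).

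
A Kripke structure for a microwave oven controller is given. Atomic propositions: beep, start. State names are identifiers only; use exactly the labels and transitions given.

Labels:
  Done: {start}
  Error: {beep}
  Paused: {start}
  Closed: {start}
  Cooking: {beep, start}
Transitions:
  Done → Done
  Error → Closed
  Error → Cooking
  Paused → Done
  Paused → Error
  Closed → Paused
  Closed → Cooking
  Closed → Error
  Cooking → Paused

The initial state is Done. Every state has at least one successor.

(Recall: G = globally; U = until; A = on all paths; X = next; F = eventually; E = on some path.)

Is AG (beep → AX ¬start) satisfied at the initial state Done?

Holds

States satisfying beep → AX ¬start: {Done, Paused, Closed}.
States satisfying AG (beep → AX ¬start): {Done}.
Every state reachable from Done satisfies beep → AX ¬start.
Done ∈ Sat(AG (beep → AX ¬start)).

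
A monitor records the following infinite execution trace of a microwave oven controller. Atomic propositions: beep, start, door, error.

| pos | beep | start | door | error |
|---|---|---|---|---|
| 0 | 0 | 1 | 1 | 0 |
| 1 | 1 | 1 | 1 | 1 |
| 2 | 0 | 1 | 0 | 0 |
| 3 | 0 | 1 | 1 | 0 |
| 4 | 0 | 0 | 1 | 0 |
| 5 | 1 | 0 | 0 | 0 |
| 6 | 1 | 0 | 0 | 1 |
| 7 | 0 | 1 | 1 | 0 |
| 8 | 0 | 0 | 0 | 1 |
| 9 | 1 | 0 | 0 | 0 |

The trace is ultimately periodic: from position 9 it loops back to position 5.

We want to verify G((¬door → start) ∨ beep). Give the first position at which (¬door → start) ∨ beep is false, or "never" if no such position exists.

8

Check (¬door → start) ∨ beep at each position in order: 0 ✓, 1 ✓, 2 ✓, 3 ✓, 4 ✓, 5 ✓, 6 ✓, 7 ✓.
At position 8 the labels are {error}, so (¬door → start) ∨ beep is false there. This is the first violation.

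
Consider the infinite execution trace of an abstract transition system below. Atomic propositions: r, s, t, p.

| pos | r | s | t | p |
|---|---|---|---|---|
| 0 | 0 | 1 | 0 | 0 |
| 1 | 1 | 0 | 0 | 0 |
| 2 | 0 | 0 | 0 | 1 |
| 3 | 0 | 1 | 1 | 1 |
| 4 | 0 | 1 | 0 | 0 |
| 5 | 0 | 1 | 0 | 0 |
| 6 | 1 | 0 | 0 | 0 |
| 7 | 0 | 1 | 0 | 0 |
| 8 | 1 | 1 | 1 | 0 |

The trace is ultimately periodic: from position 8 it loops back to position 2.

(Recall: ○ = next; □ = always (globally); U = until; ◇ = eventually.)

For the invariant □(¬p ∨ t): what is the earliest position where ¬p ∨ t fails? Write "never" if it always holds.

2

Check ¬p ∨ t at each position in order: 0 ✓, 1 ✓.
At position 2 the labels are {p}, so ¬p ∨ t is false there. This is the first violation.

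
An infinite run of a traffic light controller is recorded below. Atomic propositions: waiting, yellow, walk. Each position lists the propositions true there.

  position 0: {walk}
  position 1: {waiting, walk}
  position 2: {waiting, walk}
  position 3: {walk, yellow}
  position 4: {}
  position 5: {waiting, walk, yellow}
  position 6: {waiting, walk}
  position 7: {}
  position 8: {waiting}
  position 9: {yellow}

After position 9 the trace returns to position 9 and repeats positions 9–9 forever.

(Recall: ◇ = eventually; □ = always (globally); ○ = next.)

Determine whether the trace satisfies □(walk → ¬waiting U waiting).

Satisfied

walk → ¬waiting U waiting holds at every position 0..9, and those are all positions ever visited, so □(walk → ¬waiting U waiting) holds.
Positions where walk holds: 0, 1, 2, 3, 5, 6.
Check ¬waiting U waiting at each: 0→ok, 1→ok, 2→ok, 3→ok, 5→ok, 6→ok.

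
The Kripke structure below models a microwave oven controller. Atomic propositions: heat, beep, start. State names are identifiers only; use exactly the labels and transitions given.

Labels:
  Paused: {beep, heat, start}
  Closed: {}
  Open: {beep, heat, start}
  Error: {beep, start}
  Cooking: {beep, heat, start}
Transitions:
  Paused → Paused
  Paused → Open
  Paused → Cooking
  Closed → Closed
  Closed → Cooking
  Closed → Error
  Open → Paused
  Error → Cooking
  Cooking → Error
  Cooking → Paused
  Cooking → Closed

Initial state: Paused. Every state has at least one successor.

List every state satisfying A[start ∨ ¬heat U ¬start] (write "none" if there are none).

States satisfying start ∨ ¬heat: {Paused, Closed, Open, Error, Cooking}.
States satisfying ¬start: {Closed}.
States satisfying A[start ∨ ¬heat U ¬start]: {Closed}.

{Closed}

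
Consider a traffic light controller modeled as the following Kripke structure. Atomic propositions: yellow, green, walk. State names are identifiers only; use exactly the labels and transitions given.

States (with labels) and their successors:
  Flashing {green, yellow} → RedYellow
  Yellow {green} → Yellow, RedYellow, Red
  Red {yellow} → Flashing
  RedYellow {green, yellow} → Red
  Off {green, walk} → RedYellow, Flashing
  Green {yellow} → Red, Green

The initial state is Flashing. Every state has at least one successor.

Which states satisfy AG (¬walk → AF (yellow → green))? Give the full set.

States satisfying ¬walk → AF (yellow → green): {Flashing, Yellow, Red, RedYellow, Off}.
States satisfying AG (¬walk → AF (yellow → green)): {Flashing, Yellow, Red, RedYellow, Off}.

{Flashing, Yellow, Red, RedYellow, Off}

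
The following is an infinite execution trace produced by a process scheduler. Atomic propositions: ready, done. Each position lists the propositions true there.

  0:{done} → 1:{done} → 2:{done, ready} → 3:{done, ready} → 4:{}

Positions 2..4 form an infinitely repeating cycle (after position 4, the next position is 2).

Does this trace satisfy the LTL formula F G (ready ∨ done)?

Violated

G (ready ∨ done) is false at every position 0..4, so it never becomes true and F G (ready ∨ done) fails.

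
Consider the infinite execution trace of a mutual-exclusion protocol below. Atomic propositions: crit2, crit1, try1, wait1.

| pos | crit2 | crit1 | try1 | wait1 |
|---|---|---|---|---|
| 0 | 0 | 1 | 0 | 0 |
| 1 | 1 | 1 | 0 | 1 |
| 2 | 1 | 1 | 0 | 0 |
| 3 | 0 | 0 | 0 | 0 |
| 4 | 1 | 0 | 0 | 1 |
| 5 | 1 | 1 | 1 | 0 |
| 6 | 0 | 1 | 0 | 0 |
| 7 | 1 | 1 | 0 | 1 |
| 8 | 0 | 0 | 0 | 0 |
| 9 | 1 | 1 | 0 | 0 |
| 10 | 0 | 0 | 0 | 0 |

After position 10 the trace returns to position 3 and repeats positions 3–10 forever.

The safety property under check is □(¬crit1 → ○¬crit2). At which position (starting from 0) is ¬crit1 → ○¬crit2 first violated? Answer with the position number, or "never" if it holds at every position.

Check ¬crit1 → ○¬crit2 at each position in order: 0 ✓, 1 ✓, 2 ✓.
At position 3 the labels are {} and the next position 4 has {crit2, wait1}, so ¬crit1 → ○¬crit2 is false there. This is the first violation.

3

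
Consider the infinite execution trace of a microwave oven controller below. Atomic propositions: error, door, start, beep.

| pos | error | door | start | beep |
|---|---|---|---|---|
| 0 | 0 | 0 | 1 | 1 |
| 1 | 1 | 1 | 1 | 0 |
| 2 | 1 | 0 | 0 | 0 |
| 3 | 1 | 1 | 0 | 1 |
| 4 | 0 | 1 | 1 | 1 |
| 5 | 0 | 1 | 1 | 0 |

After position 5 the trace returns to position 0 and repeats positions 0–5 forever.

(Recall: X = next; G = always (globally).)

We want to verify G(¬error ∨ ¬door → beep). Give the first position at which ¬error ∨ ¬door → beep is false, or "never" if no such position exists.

2

Check ¬error ∨ ¬door → beep at each position in order: 0 ✓, 1 ✓.
At position 2 the labels are {error}, so ¬error ∨ ¬door → beep is false there. This is the first violation.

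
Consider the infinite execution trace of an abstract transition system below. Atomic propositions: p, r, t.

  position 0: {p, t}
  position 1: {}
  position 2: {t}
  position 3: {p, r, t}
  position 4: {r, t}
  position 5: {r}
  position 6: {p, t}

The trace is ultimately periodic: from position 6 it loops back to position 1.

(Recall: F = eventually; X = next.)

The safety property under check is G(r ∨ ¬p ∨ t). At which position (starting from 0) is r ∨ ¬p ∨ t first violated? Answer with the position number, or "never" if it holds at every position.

never

r ∨ ¬p ∨ t holds at every position 0..6, and those are all the positions the trace ever visits, so the invariant G(r ∨ ¬p ∨ t) is never violated.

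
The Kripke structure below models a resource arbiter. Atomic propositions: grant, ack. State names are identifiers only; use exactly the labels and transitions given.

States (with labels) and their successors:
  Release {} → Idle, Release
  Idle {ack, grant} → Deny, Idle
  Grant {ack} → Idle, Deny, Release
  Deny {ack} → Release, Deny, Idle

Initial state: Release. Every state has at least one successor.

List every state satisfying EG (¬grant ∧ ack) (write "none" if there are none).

States satisfying ¬grant ∧ ack: {Grant, Deny}.
States satisfying EG (¬grant ∧ ack): {Grant, Deny}.

{Grant, Deny}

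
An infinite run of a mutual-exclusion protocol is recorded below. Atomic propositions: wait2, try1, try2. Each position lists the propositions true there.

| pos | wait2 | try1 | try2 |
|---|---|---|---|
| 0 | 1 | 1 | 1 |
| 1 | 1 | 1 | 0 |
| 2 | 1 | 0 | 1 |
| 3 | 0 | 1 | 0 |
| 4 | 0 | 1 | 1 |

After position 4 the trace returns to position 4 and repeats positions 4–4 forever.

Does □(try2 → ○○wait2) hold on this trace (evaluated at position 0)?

try2 → ○○wait2 must hold at every position from 0 onward. It fails at position 2, so □(try2 → ○○wait2) is false.
Positions where try2 holds: 0, 2, 4.
Check ○○wait2 at each: 0→ok, 2→fails, 4→fails.

No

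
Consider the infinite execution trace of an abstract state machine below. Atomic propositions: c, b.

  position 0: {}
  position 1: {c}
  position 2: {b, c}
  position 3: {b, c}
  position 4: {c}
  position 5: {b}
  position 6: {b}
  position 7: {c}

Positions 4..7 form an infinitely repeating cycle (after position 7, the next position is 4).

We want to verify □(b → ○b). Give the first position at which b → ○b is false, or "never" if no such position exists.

3

Check b → ○b at each position in order: 0 ✓, 1 ✓, 2 ✓.
At position 3 the labels are {b, c} and the next position 4 has {c}, so b → ○b is false there. This is the first violation.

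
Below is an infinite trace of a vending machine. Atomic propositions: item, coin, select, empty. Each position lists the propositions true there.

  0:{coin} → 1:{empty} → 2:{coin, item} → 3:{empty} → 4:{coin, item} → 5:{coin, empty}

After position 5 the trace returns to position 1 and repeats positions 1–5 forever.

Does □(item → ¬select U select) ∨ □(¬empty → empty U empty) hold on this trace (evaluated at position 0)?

Does not hold

item → ¬select U select must hold at every position from 0 onward. It fails at position 2, so □(item → ¬select U select) is false.
Positions where item holds: 2, 4.
Check ¬select U select at each: 2→fails, 4→fails.
¬empty → empty U empty must hold at every position from 0 onward. It fails at position 0, so □(¬empty → empty U empty) is false.
Positions where ¬empty holds: 0, 2, 4.
Check empty U empty at each: 0→fails, 2→fails, 4→fails.
At position 0: □(item → ¬select U select) is false; □(¬empty → empty U empty) is false; so □(item → ¬select U select) ∨ □(¬empty → empty U empty) is false.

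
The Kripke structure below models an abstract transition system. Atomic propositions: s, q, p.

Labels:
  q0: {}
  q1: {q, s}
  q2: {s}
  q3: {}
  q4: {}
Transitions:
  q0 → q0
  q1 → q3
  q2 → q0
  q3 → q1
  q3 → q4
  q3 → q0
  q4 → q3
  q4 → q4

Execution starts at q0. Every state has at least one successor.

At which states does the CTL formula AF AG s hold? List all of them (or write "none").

States satisfying AG s: ∅.
States satisfying AF AG s: ∅.

none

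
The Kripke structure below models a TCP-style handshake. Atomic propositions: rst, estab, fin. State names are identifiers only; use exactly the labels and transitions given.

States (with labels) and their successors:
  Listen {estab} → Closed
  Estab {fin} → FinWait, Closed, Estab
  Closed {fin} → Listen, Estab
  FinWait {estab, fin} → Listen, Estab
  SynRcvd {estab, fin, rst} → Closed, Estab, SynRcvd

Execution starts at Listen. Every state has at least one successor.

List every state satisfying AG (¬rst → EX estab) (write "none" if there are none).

none

States satisfying ¬rst → EX estab: {Estab, Closed, FinWait, SynRcvd}.
States satisfying AG (¬rst → EX estab): ∅.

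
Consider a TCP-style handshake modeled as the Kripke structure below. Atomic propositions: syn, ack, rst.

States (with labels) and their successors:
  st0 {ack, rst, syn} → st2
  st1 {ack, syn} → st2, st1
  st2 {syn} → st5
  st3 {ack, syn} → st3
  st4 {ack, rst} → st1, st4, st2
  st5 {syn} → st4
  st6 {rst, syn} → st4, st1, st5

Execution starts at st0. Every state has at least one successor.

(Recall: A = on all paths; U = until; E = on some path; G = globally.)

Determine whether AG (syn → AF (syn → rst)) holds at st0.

States satisfying syn → AF (syn → rst): {st0, st2, st4, st5, st6}.
States satisfying AG (syn → AF (syn → rst)): ∅.
st1 is reachable from st0 and violates syn → AF (syn → rst), so AG fails at st0.
st0 ∉ Sat(AG (syn → AF (syn → rst))).

Does not hold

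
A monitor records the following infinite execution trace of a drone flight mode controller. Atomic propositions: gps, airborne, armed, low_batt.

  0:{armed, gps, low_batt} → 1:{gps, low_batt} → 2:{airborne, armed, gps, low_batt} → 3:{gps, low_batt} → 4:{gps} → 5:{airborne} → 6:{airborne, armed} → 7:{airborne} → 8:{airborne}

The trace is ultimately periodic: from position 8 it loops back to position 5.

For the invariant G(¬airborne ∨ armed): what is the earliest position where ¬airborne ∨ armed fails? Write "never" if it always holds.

Check ¬airborne ∨ armed at each position in order: 0 ✓, 1 ✓, 2 ✓, 3 ✓, 4 ✓.
At position 5 the labels are {airborne}, so ¬airborne ∨ armed is false there. This is the first violation.

5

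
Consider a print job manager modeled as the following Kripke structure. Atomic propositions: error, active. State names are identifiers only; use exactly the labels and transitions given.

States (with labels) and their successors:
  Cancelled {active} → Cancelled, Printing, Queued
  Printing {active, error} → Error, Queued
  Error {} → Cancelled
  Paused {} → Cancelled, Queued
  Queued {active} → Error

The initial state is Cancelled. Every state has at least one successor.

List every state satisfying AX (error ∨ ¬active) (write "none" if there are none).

States satisfying error ∨ ¬active: {Printing, Error, Paused}.
States satisfying AX (error ∨ ¬active): {Queued}.

{Queued}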